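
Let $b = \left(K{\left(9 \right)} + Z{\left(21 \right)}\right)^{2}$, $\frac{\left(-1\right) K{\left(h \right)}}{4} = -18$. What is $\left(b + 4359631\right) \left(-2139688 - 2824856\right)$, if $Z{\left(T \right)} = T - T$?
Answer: $-21669316119360$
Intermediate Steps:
$Z{\left(T \right)} = 0$
$K{\left(h \right)} = 72$ ($K{\left(h \right)} = \left(-4\right) \left(-18\right) = 72$)
$b = 5184$ ($b = \left(72 + 0\right)^{2} = 72^{2} = 5184$)
$\left(b + 4359631\right) \left(-2139688 - 2824856\right) = \left(5184 + 4359631\right) \left(-2139688 - 2824856\right) = 4364815 \left(-4964544\right) = -21669316119360$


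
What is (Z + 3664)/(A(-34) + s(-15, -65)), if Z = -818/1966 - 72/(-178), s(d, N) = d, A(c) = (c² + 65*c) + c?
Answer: -320551355/96498161 ≈ -3.3218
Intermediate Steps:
A(c) = c² + 66*c
Z = -1013/87487 (Z = -818*1/1966 - 72*(-1/178) = -409/983 + 36/89 = -1013/87487 ≈ -0.011579)
(Z + 3664)/(A(-34) + s(-15, -65)) = (-1013/87487 + 3664)/(-34*(66 - 34) - 15) = 320551355/(87487*(-34*32 - 15)) = 320551355/(87487*(-1088 - 15)) = (320551355/87487)/(-1103) = (320551355/87487)*(-1/1103) = -320551355/96498161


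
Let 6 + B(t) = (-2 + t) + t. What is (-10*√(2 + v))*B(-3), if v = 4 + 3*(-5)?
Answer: 420*I ≈ 420.0*I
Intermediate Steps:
B(t) = -8 + 2*t (B(t) = -6 + ((-2 + t) + t) = -6 + (-2 + 2*t) = -8 + 2*t)
v = -11 (v = 4 - 15 = -11)
(-10*√(2 + v))*B(-3) = (-10*√(2 - 11))*(-8 + 2*(-3)) = (-30*I)*(-8 - 6) = -30*I*(-14) = 420*I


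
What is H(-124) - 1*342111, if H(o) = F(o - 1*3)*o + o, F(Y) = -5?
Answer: -341615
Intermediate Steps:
H(o) = -4*o (H(o) = -5*o + o = -4*o)
H(-124) - 1*342111 = -4*(-124) - 1*342111 = 496 - 342111 = -341615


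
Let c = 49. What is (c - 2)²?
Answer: 2209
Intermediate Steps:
(c - 2)² = (49 - 2)² = 47² = 2209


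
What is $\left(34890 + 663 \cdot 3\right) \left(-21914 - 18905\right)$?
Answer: $-1505363901$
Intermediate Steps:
$\left(34890 + 663 \cdot 3\right) \left(-21914 - 18905\right) = \left(34890 + 1989\right) \left(-40819\right) = 36879 \left(-40819\right) = -1505363901$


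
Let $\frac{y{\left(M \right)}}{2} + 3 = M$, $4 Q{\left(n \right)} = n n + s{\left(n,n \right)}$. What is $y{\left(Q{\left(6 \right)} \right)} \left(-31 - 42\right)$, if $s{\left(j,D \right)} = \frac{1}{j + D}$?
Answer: $- \frac{21097}{24} \approx -879.04$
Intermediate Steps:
$s{\left(j,D \right)} = \frac{1}{D + j}$
$Q{\left(n \right)} = \frac{n^{2}}{4} + \frac{1}{8 n}$ ($Q{\left(n \right)} = \frac{n n + \frac{1}{n + n}}{4} = \frac{n^{2} + \frac{1}{2 n}}{4} = \frac{n^{2}}{4} + \frac{1}{8 n}$)
$y{\left(M \right)} = -6 + 2 M$
$y{\left(Q{\left(6 \right)} \right)} \left(-31 - 42\right) = \left(-6 + 2 \frac{1 + 2 \cdot 6^{3}}{8 \cdot 6}\right) \left(-31 - 42\right) = \left(-6 + 2 \cdot \frac{1}{8} \cdot \frac{1}{6} \left(1 + 2 \cdot 216\right)\right) \left(-73\right) = \left(-6 + 2 \cdot \frac{1}{8} \cdot \frac{1}{6} \left(1 + 432\right)\right) \left(-73\right) = \left(-6 + 2 \cdot \frac{1}{8} \cdot \frac{1}{6} \cdot 433\right) \left(-73\right) = \left(-6 + 2 \cdot \frac{433}{48}\right) \left(-73\right) = \left(-6 + \frac{433}{24}\right) \left(-73\right) = \frac{289}{24} \left(-73\right) = - \frac{21097}{24}$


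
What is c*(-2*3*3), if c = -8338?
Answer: 150084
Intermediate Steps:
c*(-2*3*3) = -8338*(-2*3)*3 = -(-50028)*3 = -8338*(-18) = 150084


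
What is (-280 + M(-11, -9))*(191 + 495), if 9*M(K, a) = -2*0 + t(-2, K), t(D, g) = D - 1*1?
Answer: -576926/3 ≈ -1.9231e+5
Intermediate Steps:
t(D, g) = -1 + D (t(D, g) = D - 1 = -1 + D)
M(K, a) = -1/3 (M(K, a) = (-2*0 + (-1 - 2))/9 = (0 - 3)/9 = (1/9)*(-3) = -1/3)
(-280 + M(-11, -9))*(191 + 495) = (-280 - 1/3)*(191 + 495) = -841/3*686 = -576926/3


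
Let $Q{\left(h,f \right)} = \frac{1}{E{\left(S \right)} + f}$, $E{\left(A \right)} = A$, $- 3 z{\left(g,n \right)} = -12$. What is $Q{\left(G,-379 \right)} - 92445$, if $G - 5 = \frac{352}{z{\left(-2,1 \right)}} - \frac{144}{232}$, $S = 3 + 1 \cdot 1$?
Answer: $- \frac{34666876}{375} \approx -92445.0$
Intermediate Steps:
$S = 4$ ($S = 3 + 1 = 4$)
$z{\left(g,n \right)} = 4$ ($z{\left(g,n \right)} = \left(- \frac{1}{3}\right) \left(-12\right) = 4$)
$G = \frac{2679}{29}$ ($G = 5 + \left(\frac{352}{4} - \frac{144}{232}\right) = 5 + \left(352 \cdot \frac{1}{4} - \frac{18}{29}\right) = 5 + \left(88 - \frac{18}{29}\right) = 5 + \frac{2534}{29} = \frac{2679}{29} \approx 92.379$)
$Q{\left(h,f \right)} = \frac{1}{4 + f}$
$Q{\left(G,-379 \right)} - 92445 = \frac{1}{4 - 379} - 92445 = \frac{1}{-375} - 92445 = - \frac{1}{375} - 92445 = - \frac{34666876}{375}$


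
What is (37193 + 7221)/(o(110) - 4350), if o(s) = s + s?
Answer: -22207/2065 ≈ -10.754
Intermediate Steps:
o(s) = 2*s
(37193 + 7221)/(o(110) - 4350) = (37193 + 7221)/(2*110 - 4350) = 44414/(220 - 4350) = 44414/(-4130) = 44414*(-1/4130) = -22207/2065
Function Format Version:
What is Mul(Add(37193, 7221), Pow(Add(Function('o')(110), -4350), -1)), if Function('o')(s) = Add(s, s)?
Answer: Rational(-22207, 2065) ≈ -10.754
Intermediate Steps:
Function('o')(s) = Mul(2, s)
Mul(Add(37193, 7221), Pow(Add(Function('o')(110), -4350), -1)) = Mul(Add(37193, 7221), Pow(Add(Mul(2, 110), -4350), -1)) = Mul(44414, Pow(Add(220, -4350), -1)) = Mul(44414, Pow(-4130, -1)) = Mul(44414, Rational(-1, 4130)) = Rational(-22207, 2065)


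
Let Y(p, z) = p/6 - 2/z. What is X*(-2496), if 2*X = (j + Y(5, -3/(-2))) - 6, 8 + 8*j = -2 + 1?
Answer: 9516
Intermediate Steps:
Y(p, z) = -2/z + p/6 (Y(p, z) = p*(1/6) - 2/z = p/6 - 2/z = -2/z + p/6)
j = -9/8 (j = -1 + (-2 + 1)/8 = -1 + (1/8)*(-1) = -1 - 1/8 = -9/8 ≈ -1.1250)
X = -61/16 (X = ((-9/8 + (-2/((-3/(-2))) + (1/6)*5)) - 6)/2 = ((-9/8 + (-2/((-3*(-1/2))) + 5/6)) - 6)/2 = ((-9/8 + (-2/3/2 + 5/6)) - 6)/2 = ((-9/8 + (-2*2/3 + 5/6)) - 6)/2 = ((-9/8 + (-4/3 + 5/6)) - 6)/2 = ((-9/8 - 1/2) - 6)/2 = (-13/8 - 6)/2 = (1/2)*(-61/8) = -61/16 ≈ -3.8125)
X*(-2496) = -61/16*(-2496) = 9516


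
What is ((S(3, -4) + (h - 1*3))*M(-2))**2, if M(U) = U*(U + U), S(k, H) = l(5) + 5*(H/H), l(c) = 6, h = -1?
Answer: 3136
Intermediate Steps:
S(k, H) = 11 (S(k, H) = 6 + 5*(H/H) = 6 + 5*1 = 6 + 5 = 11)
M(U) = 2*U**2 (M(U) = U*(2*U) = 2*U**2)
((S(3, -4) + (h - 1*3))*M(-2))**2 = ((11 + (-1 - 1*3))*(2*(-2)**2))**2 = ((11 + (-1 - 3))*(2*4))**2 = ((11 - 4)*8)**2 = (7*8)**2 = 56**2 = 3136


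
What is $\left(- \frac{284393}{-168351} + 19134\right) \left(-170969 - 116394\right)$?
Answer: $- \frac{54455498562353}{9903} \approx -5.4989 \cdot 10^{9}$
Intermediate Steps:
$\left(- \frac{284393}{-168351} + 19134\right) \left(-170969 - 116394\right) = \left(\left(-284393\right) \left(- \frac{1}{168351}\right) + 19134\right) \left(-287363\right) = \left(\frac{16729}{9903} + 19134\right) \left(-287363\right) = \frac{189500731}{9903} \left(-287363\right) = - \frac{54455498562353}{9903}$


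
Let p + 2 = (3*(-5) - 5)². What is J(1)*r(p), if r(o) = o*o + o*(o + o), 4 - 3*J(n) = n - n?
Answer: 633616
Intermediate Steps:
J(n) = 4/3 (J(n) = 4/3 - (n - n)/3 = 4/3 - ⅓*0 = 4/3 + 0 = 4/3)
p = 398 (p = -2 + (3*(-5) - 5)² = -2 + (-15 - 5)² = -2 + (-20)² = -2 + 400 = 398)
r(o) = 3*o² (r(o) = o² + o*(2*o) = o² + 2*o² = 3*o²)
J(1)*r(p) = 4*(3*398²)/3 = 4*(3*158404)/3 = (4/3)*475212 = 633616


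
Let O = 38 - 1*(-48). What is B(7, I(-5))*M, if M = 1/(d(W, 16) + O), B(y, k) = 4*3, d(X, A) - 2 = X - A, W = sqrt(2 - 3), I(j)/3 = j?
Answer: 864/5185 - 12*I/5185 ≈ 0.16663 - 0.0023144*I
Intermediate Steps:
I(j) = 3*j
W = I (W = sqrt(-1) = I ≈ 1.0*I)
d(X, A) = 2 + X - A (d(X, A) = 2 + (X - A) = 2 + X - A)
B(y, k) = 12
O = 86 (O = 38 + 48 = 86)
M = (72 - I)/5185 (M = 1/((2 + I - 1*16) + 86) = 1/((2 + I - 16) + 86) = 1/((-14 + I) + 86) = 1/(72 + I) = (72 - I)/5185 ≈ 0.013886 - 0.00019286*I)
B(7, I(-5))*M = 12*(72/5185 - I/5185) = 864/5185 - 12*I/5185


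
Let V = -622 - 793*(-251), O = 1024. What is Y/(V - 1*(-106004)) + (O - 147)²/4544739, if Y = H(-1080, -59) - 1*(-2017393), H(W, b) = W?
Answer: 1044195380348/153725796675 ≈ 6.7926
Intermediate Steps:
V = 198421 (V = -622 + 199043 = 198421)
Y = 2016313 (Y = -1080 - 1*(-2017393) = -1080 + 2017393 = 2016313)
Y/(V - 1*(-106004)) + (O - 147)²/4544739 = 2016313/(198421 - 1*(-106004)) + (1024 - 147)²/4544739 = 2016313/(198421 + 106004) + 877²*(1/4544739) = 2016313/304425 + 769129*(1/4544739) = 2016313*(1/304425) + 769129/4544739 = 2016313/304425 + 769129/4544739 = 1044195380348/153725796675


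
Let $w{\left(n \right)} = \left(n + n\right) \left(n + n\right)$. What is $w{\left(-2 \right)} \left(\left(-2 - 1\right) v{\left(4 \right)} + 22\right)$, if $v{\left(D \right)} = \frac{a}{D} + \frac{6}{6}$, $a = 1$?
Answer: $292$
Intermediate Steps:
$v{\left(D \right)} = 1 + \frac{1}{D}$ ($v{\left(D \right)} = 1 \frac{1}{D} + \frac{6}{6} = \frac{1}{D} + 6 \cdot \frac{1}{6} = \frac{1}{D} + 1 = 1 + \frac{1}{D}$)
$w{\left(n \right)} = 4 n^{2}$ ($w{\left(n \right)} = 2 n 2 n = 4 n^{2}$)
$w{\left(-2 \right)} \left(\left(-2 - 1\right) v{\left(4 \right)} + 22\right) = 4 \left(-2\right)^{2} \left(\left(-2 - 1\right) \frac{1 + 4}{4} + 22\right) = 4 \cdot 4 \left(- 3 \cdot \frac{1}{4} \cdot 5 + 22\right) = 16 \left(\left(-3\right) \frac{5}{4} + 22\right) = 16 \left(- \frac{15}{4} + 22\right) = 16 \cdot \frac{73}{4} = 292$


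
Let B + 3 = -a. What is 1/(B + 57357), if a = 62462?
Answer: -1/5108 ≈ -0.00019577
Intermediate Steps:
B = -62465 (B = -3 - 1*62462 = -3 - 62462 = -62465)
1/(B + 57357) = 1/(-62465 + 57357) = 1/(-5108) = -1/5108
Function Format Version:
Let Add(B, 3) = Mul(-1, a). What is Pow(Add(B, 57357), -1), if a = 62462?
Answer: Rational(-1, 5108) ≈ -0.00019577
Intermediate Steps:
B = -62465 (B = Add(-3, Mul(-1, 62462)) = Add(-3, -62462) = -62465)
Pow(Add(B, 57357), -1) = Pow(Add(-62465, 57357), -1) = Pow(-5108, -1) = Rational(-1, 5108)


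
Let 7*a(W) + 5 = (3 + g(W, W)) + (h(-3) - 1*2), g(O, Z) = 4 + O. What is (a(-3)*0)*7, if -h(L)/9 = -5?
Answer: 0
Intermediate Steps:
h(L) = 45 (h(L) = -9*(-5) = 45)
a(W) = 45/7 + W/7 (a(W) = -5/7 + ((3 + (4 + W)) + (45 - 1*2))/7 = -5/7 + ((7 + W) + (45 - 2))/7 = -5/7 + ((7 + W) + 43)/7 = -5/7 + (50 + W)/7 = -5/7 + (50/7 + W/7) = 45/7 + W/7)
(a(-3)*0)*7 = ((45/7 + (⅐)*(-3))*0)*7 = ((45/7 - 3/7)*0)*7 = (6*0)*7 = 0*7 = 0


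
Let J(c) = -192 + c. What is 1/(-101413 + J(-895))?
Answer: -1/102500 ≈ -9.7561e-6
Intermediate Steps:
1/(-101413 + J(-895)) = 1/(-101413 + (-192 - 895)) = 1/(-101413 - 1087) = 1/(-102500) = -1/102500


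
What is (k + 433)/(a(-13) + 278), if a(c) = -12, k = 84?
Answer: 517/266 ≈ 1.9436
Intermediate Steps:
(k + 433)/(a(-13) + 278) = (84 + 433)/(-12 + 278) = 517/266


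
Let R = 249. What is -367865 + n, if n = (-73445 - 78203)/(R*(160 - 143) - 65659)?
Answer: -11298161921/30713 ≈ -3.6786e+5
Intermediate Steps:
n = 75824/30713 (n = (-73445 - 78203)/(249*(160 - 143) - 65659) = -151648/(249*17 - 65659) = -151648/(4233 - 65659) = -151648/(-61426) = -151648*(-1/61426) = 75824/30713 ≈ 2.4688)
-367865 + n = -367865 + 75824/30713 = -11298161921/30713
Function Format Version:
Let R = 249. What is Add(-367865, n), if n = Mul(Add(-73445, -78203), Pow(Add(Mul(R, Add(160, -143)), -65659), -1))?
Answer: Rational(-11298161921, 30713) ≈ -3.6786e+5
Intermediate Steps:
n = Rational(75824, 30713) (n = Mul(Add(-73445, -78203), Pow(Add(Mul(249, Add(160, -143)), -65659), -1)) = Mul(-151648, Pow(Add(Mul(249, 17), -65659), -1)) = Mul(-151648, Pow(Add(4233, -65659), -1)) = Mul(-151648, Pow(-61426, -1)) = Mul(-151648, Rational(-1, 61426)) = Rational(75824, 30713) ≈ 2.4688)
Add(-367865, n) = Add(-367865, Rational(75824, 30713)) = Rational(-11298161921, 30713)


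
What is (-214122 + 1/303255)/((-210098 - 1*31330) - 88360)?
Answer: 2239088521/3448615860 ≈ 0.64927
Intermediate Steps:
(-214122 + 1/303255)/((-210098 - 1*31330) - 88360) = (-214122 + 1/303255)/((-210098 - 31330) - 88360) = -64933567109/(303255*(-241428 - 88360)) = -64933567109/303255/(-329788) = -64933567109/303255*(-1/329788) = 2239088521/3448615860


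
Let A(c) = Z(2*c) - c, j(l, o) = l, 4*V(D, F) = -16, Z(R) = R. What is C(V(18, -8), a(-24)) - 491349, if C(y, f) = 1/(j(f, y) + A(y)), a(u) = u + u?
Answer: -25550149/52 ≈ -4.9135e+5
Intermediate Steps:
V(D, F) = -4 (V(D, F) = (1/4)*(-16) = -4)
a(u) = 2*u
A(c) = c (A(c) = 2*c - c = c)
C(y, f) = 1/(f + y)
C(V(18, -8), a(-24)) - 491349 = 1/(2*(-24) - 4) - 491349 = 1/(-48 - 4) - 491349 = 1/(-52) - 491349 = -1/52 - 491349 = -25550149/52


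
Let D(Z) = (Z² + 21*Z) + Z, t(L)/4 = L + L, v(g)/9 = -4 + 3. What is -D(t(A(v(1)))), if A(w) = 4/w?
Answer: 5312/81 ≈ 65.580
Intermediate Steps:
v(g) = -9 (v(g) = 9*(-4 + 3) = 9*(-1) = -9)
t(L) = 8*L (t(L) = 4*(L + L) = 4*(2*L) = 8*L)
D(Z) = Z² + 22*Z
-D(t(A(v(1)))) = -8*(4/(-9))*(22 + 8*(4/(-9))) = -8*(4*(-⅑))*(22 + 8*(4*(-⅑))) = -8*(-4/9)*(22 + 8*(-4/9)) = -(-32)*(22 - 32/9)/9 = -(-32)*166/(9*9) = -1*(-5312/81) = 5312/81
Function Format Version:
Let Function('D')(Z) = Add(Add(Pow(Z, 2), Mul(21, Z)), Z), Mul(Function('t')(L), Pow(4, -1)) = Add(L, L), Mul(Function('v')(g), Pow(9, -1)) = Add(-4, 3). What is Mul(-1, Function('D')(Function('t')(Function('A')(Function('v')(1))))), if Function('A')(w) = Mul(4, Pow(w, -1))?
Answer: Rational(5312, 81) ≈ 65.580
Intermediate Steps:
Function('v')(g) = -9 (Function('v')(g) = Mul(9, Add(-4, 3)) = Mul(9, -1) = -9)
Function('t')(L) = Mul(8, L) (Function('t')(L) = Mul(4, Add(L, L)) = Mul(4, Mul(2, L)) = Mul(8, L))
Function('D')(Z) = Add(Pow(Z, 2), Mul(22, Z))
Mul(-1, Function('D')(Function('t')(Function('A')(Function('v')(1))))) = Mul(-1, Mul(Mul(8, Mul(4, Pow(-9, -1))), Add(22, Mul(8, Mul(4, Pow(-9, -1)))))) = Mul(-1, Mul(Mul(8, Mul(4, Rational(-1, 9))), Add(22, Mul(8, Mul(4, Rational(-1, 9)))))) = Mul(-1, Mul(Mul(8, Rational(-4, 9)), Add(22, Mul(8, Rational(-4, 9))))) = Mul(-1, Mul(Rational(-32, 9), Add(22, Rational(-32, 9)))) = Mul(-1, Mul(Rational(-32, 9), Rational(166, 9))) = Mul(-1, Rational(-5312, 81)) = Rational(5312, 81)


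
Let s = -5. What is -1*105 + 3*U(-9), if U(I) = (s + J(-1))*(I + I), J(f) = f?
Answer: 219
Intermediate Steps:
U(I) = -12*I (U(I) = (-5 - 1)*(I + I) = -12*I)
-1*105 + 3*U(-9) = -1*105 + 3*(-12*(-9)) = -105 + 3*108 = -105 + 324 = 219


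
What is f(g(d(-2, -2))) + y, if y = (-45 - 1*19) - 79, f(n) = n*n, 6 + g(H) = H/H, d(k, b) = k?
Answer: -118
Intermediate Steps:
g(H) = -5 (g(H) = -6 + H/H = -6 + 1 = -5)
f(n) = n²
y = -143 (y = (-45 - 19) - 79 = -64 - 79 = -143)
f(g(d(-2, -2))) + y = (-5)² - 143 = 25 - 143 = -118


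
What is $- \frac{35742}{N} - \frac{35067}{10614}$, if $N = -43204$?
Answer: $- \frac{6759935}{2729567} \approx -2.4766$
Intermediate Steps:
$- \frac{35742}{N} - \frac{35067}{10614} = - \frac{35742}{-43204} - \frac{35067}{10614} = \left(-35742\right) \left(- \frac{1}{43204}\right) - \frac{11689}{3538} = \frac{2553}{3086} - \frac{11689}{3538} = - \frac{6759935}{2729567}$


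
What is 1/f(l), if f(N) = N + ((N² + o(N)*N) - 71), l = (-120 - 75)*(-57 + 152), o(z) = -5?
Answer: 1/343249654 ≈ 2.9133e-9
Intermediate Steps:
l = -18525 (l = -195*95 = -18525)
f(N) = -71 + N² - 4*N (f(N) = N + ((N² - 5*N) - 71) = N + (-71 + N² - 5*N) = -71 + N² - 4*N)
1/f(l) = 1/(-71 + (-18525)² - 4*(-18525)) = 1/(-71 + 343175625 + 74100) = 1/343249654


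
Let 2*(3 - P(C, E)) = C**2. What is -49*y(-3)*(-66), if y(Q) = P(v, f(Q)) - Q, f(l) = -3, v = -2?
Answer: 12936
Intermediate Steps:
P(C, E) = 3 - C**2/2
y(Q) = 1 - Q (y(Q) = (3 - 1/2*(-2)**2) - Q = (3 - 1/2*4) - Q = (3 - 2) - Q = 1 - Q)
-49*y(-3)*(-66) = -49*(1 - 1*(-3))*(-66) = -49*(1 + 3)*(-66) = -49*4*(-66) = -196*(-66) = 12936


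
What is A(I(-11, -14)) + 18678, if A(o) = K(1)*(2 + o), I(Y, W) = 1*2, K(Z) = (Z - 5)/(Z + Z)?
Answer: 18670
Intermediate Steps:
K(Z) = (-5 + Z)/(2*Z) (K(Z) = (-5 + Z)/((2*Z)) = (-5 + Z)*(1/(2*Z)) = (-5 + Z)/(2*Z))
I(Y, W) = 2
A(o) = -4 - 2*o (A(o) = ((1/2)*(-5 + 1)/1)*(2 + o) = ((1/2)*1*(-4))*(2 + o) = -2*(2 + o) = -4 - 2*o)
A(I(-11, -14)) + 18678 = (-4 - 2*2) + 18678 = (-4 - 4) + 18678 = -8 + 18678 = 18670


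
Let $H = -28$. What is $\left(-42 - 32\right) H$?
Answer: $2072$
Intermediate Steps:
$\left(-42 - 32\right) H = \left(-42 - 32\right) \left(-28\right) = \left(-74\right) \left(-28\right) = 2072$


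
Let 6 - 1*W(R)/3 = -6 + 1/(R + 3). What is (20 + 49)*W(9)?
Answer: 9867/4 ≈ 2466.8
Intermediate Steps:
W(R) = 36 - 3/(3 + R) (W(R) = 18 - 3*(-6 + 1/(R + 3)) = 18 - 3*(-6 + 1/(3 + R)) = 18 + (18 - 3/(3 + R)) = 36 - 3/(3 + R))
(20 + 49)*W(9) = (20 + 49)*(3*(35 + 12*9)/(3 + 9)) = 69*(3*(35 + 108)/12) = 69*(3*(1/12)*143) = 69*(143/4) = 9867/4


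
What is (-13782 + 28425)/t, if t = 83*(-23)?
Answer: -14643/1909 ≈ -7.6705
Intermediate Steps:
t = -1909
(-13782 + 28425)/t = (-13782 + 28425)/(-1909) = 14643*(-1/1909) = -14643/1909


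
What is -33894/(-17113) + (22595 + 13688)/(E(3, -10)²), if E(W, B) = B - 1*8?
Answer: 631892635/5544612 ≈ 113.97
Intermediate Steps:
E(W, B) = -8 + B (E(W, B) = B - 8 = -8 + B)
-33894/(-17113) + (22595 + 13688)/(E(3, -10)²) = -33894/(-17113) + (22595 + 13688)/((-8 - 10)²) = -33894*(-1/17113) + 36283/((-18)²) = 33894/17113 + 36283/324 = 631892635/5544612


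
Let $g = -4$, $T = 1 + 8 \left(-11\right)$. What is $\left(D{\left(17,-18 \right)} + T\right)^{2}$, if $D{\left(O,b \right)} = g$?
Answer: $8281$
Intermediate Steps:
$T = -87$ ($T = 1 - 88 = -87$)
$D{\left(O,b \right)} = -4$
$\left(D{\left(17,-18 \right)} + T\right)^{2} = \left(-4 - 87\right)^{2} = \left(-91\right)^{2} = 8281$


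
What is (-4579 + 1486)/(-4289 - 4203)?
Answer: 3093/8492 ≈ 0.36423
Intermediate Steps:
(-4579 + 1486)/(-4289 - 4203) = -3093/(-8492) = -3093*(-1/8492) = 3093/8492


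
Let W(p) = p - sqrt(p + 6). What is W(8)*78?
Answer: 624 - 78*sqrt(14) ≈ 332.15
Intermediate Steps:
W(p) = p - sqrt(6 + p)
W(8)*78 = (8 - sqrt(6 + 8))*78 = (8 - sqrt(14))*78 = 624 - 78*sqrt(14)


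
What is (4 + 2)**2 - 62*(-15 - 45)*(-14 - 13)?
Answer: -100404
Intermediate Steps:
(4 + 2)**2 - 62*(-15 - 45)*(-14 - 13) = 6**2 - (-3720)*(-27) = 36 - 62*1620 = 36 - 100440 = -100404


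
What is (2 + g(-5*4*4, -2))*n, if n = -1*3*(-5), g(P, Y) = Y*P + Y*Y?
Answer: 2490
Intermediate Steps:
g(P, Y) = Y² + P*Y (g(P, Y) = P*Y + Y² = Y² + P*Y)
n = 15 (n = -3*(-5) = 15)
(2 + g(-5*4*4, -2))*n = (2 - 2*(-5*4*4 - 2))*15 = (2 - 2*(-20*4 - 2))*15 = (2 - 2*(-80 - 2))*15 = (2 - 2*(-82))*15 = (2 + 164)*15 = 166*15 = 2490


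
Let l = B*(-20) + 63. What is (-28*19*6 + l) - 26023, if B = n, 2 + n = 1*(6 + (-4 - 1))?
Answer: -29132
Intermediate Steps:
n = -1 (n = -2 + 1*(6 + (-4 - 1)) = -2 + 1*(6 - 5) = -2 + 1*1 = -2 + 1 = -1)
B = -1
l = 83 (l = -1*(-20) + 63 = 20 + 63 = 83)
(-28*19*6 + l) - 26023 = (-28*19*6 + 83) - 26023 = (-532*6 + 83) - 26023 = (-3192 + 83) - 26023 = -3109 - 26023 = -29132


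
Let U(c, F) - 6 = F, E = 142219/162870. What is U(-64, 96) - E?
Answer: 16470521/162870 ≈ 101.13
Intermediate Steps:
E = 142219/162870 (E = 142219*(1/162870) = 142219/162870 ≈ 0.87321)
U(c, F) = 6 + F
U(-64, 96) - E = (6 + 96) - 1*142219/162870 = 102 - 142219/162870 = 16470521/162870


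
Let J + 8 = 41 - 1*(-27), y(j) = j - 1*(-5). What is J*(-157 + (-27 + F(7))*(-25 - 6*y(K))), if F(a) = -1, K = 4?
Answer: 123300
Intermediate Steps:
y(j) = 5 + j (y(j) = j + 5 = 5 + j)
J = 60 (J = -8 + (41 - 1*(-27)) = -8 + (41 + 27) = -8 + 68 = 60)
J*(-157 + (-27 + F(7))*(-25 - 6*y(K))) = 60*(-157 + (-27 - 1)*(-25 - 6*(5 + 4))) = 60*(-157 - 28*(-25 - 6*9)) = 60*(-157 - 28*(-25 - 54)) = 60*(-157 - 28*(-79)) = 60*(-157 + 2212) = 60*2055 = 123300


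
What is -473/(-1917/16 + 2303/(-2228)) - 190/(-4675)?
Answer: 3982301838/1006977235 ≈ 3.9547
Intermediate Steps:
-473/(-1917/16 + 2303/(-2228)) - 190/(-4675) = -473/(-1917*1/16 + 2303*(-1/2228)) - 190*(-1/4675) = -473/(-1917/16 - 2303/2228) + 38/935 = -473/(-1076981/8912) + 38/935 = -473*(-8912/1076981) + 38/935 = 4215376/1076981 + 38/935 = 3982301838/1006977235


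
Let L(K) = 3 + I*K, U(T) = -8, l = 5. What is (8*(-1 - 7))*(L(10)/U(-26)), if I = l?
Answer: 424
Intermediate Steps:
I = 5
L(K) = 3 + 5*K
(8*(-1 - 7))*(L(10)/U(-26)) = (8*(-1 - 7))*((3 + 5*10)/(-8)) = (8*(-8))*((3 + 50)*(-⅛)) = -3392*(-1)/8 = -64*(-53/8) = 424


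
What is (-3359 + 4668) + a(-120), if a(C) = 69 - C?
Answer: 1498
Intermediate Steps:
(-3359 + 4668) + a(-120) = (-3359 + 4668) + (69 - 1*(-120)) = 1309 + (69 + 120) = 1309 + 189 = 1498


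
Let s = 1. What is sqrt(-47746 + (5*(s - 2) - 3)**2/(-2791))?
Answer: 5*I*sqrt(14877051506)/2791 ≈ 218.51*I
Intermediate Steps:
sqrt(-47746 + (5*(s - 2) - 3)**2/(-2791)) = sqrt(-47746 + (5*(1 - 2) - 3)**2/(-2791)) = sqrt(-47746 + (5*(-1) - 3)**2*(-1/2791)) = sqrt(-47746 + (-5 - 3)**2*(-1/2791)) = sqrt(-47746 + (-8)**2*(-1/2791)) = sqrt(-47746 + 64*(-1/2791)) = sqrt(-47746 - 64/2791) = sqrt(-133259150/2791) = 5*I*sqrt(14877051506)/2791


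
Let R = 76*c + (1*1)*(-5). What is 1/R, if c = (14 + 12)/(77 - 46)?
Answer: 31/1821 ≈ 0.017024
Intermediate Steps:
c = 26/31 ≈ 0.83871
R = 1821/31 (R = 76*(26/31) + (1*1)*(-5) = 1976/31 + 1*(-5) = 1976/31 - 5 = 1821/31 ≈ 58.742)
1/R = 1/(1821/31) = 31/1821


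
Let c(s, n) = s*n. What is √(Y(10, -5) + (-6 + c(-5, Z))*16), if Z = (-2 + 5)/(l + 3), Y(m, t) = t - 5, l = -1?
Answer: I*√226 ≈ 15.033*I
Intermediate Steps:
Y(m, t) = -5 + t
Z = 3/2 (Z = (-2 + 5)/(-1 + 3) = 3/2 ≈ 1.5000)
c(s, n) = n*s
√(Y(10, -5) + (-6 + c(-5, Z))*16) = √((-5 - 5) + (-6 + (3/2)*(-5))*16) = √(-10 + (-6 - 15/2)*16) = √(-10 - 27/2*16) = √(-10 - 216) = √(-226) = I*√226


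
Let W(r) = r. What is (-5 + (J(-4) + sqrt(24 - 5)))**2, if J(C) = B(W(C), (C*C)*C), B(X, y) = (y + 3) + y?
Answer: (-130 + sqrt(19))**2 ≈ 15786.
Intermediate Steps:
B(X, y) = 3 + 2*y (B(X, y) = (3 + y) + y = 3 + 2*y)
J(C) = 3 + 2*C**3 (J(C) = 3 + 2*((C*C)*C) = 3 + 2*(C**2*C) = 3 + 2*C**3)
(-5 + (J(-4) + sqrt(24 - 5)))**2 = (-5 + ((3 + 2*(-4)**3) + sqrt(24 - 5)))**2 = (-5 + ((3 + 2*(-64)) + sqrt(19)))**2 = (-5 + ((3 - 128) + sqrt(19)))**2 = (-5 + (-125 + sqrt(19)))**2 = (-130 + sqrt(19))**2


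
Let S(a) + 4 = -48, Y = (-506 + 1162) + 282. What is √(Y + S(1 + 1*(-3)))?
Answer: √886 ≈ 29.766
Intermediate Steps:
Y = 938 (Y = 656 + 282 = 938)
S(a) = -52 (S(a) = -4 - 48 = -52)
√(Y + S(1 + 1*(-3))) = √(938 - 52) = √886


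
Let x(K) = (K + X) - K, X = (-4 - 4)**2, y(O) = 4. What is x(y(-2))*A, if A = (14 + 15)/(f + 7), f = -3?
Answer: 464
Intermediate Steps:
X = 64 (X = (-8)**2 = 64)
x(K) = 64 (x(K) = (K + 64) - K = (64 + K) - K = 64)
A = 29/4 (A = (14 + 15)/(-3 + 7) = 29/4 ≈ 7.2500)
x(y(-2))*A = 64*(29/4) = 464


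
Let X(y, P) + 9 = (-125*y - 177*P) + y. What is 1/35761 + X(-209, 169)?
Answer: -143258565/35761 ≈ -4006.0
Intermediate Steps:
X(y, P) = -9 - 177*P - 124*y (X(y, P) = -9 + ((-125*y - 177*P) + y) = -9 + ((-177*P - 125*y) + y) = -9 + (-177*P - 124*y) = -9 - 177*P - 124*y)
1/35761 + X(-209, 169) = 1/35761 + (-9 - 177*169 - 124*(-209)) = 1/35761 + (-9 - 29913 + 25916) = 1/35761 - 4006 = -143258565/35761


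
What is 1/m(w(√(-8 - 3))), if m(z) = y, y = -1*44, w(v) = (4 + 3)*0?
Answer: -1/44 ≈ -0.022727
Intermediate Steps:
w(v) = 0 (w(v) = 7*0 = 0)
y = -44
m(z) = -44
1/m(w(√(-8 - 3))) = 1/(-44) = -1/44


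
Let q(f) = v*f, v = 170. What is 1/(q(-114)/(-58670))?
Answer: 5867/1938 ≈ 3.0273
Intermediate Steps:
q(f) = 170*f
1/(q(-114)/(-58670)) = 1/((170*(-114))/(-58670)) = 1/(-19380*(-1/58670)) = 1/(1938/5867) = 5867/1938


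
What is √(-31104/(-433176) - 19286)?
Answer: I*√6282707418182/18049 ≈ 138.87*I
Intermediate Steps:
√(-31104/(-433176) - 19286) = √(-31104*(-1/433176) - 19286) = √(1296/18049 - 19286) = √(-348091718/18049) = I*√6282707418182/18049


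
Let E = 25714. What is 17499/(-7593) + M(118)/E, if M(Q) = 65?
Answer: -11525019/5006318 ≈ -2.3021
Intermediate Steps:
17499/(-7593) + M(118)/E = 17499/(-7593) + 65/25714 = 17499*(-1/7593) + 65*(1/25714) = -5833/2531 + 5/1978 = -11525019/5006318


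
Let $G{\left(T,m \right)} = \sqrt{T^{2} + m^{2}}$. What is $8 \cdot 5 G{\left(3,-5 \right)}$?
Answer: $40 \sqrt{34} \approx 233.24$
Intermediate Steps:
$8 \cdot 5 G{\left(3,-5 \right)} = 8 \cdot 5 \sqrt{3^{2} + \left(-5\right)^{2}} = 40 \sqrt{9 + 25} = 40 \sqrt{34}$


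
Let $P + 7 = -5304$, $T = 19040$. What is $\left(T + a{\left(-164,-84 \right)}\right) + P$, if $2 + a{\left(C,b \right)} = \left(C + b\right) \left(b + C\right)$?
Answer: $75231$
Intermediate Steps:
$P = -5311$ ($P = -7 - 5304 = -5311$)
$a{\left(C,b \right)} = -2 + \left(C + b\right)^{2}$ ($a{\left(C,b \right)} = -2 + \left(C + b\right) \left(b + C\right) = -2 + \left(C + b\right) \left(C + b\right) = -2 + \left(C + b\right)^{2}$)
$\left(T + a{\left(-164,-84 \right)}\right) + P = \left(19040 - \left(2 - \left(-164 - 84\right)^{2}\right)\right) - 5311 = \left(19040 - \left(2 - \left(-248\right)^{2}\right)\right) - 5311 = \left(19040 + \left(-2 + 61504\right)\right) - 5311 = \left(19040 + 61502\right) - 5311 = 80542 - 5311 = 75231$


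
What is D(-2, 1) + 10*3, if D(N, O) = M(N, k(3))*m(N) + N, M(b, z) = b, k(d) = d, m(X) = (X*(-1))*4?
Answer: 12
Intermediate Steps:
m(X) = -4*X (m(X) = -X*4 = -4*X)
D(N, O) = N - 4*N² (D(N, O) = N*(-4*N) + N = -4*N² + N = N - 4*N²)
D(-2, 1) + 10*3 = -2*(1 - 4*(-2)) + 10*3 = -2*(1 + 8) + 30 = -2*9 + 30 = -18 + 30 = 12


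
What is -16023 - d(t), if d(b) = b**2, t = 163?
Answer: -42592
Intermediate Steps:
-16023 - d(t) = -16023 - 1*163**2 = -16023 - 1*26569 = -16023 - 26569 = -42592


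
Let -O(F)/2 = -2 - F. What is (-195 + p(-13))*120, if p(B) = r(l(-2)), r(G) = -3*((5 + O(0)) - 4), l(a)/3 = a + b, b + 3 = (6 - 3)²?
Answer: -25200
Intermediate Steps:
b = 6 (b = -3 + (6 - 3)² = -3 + 3² = -3 + 9 = 6)
O(F) = 4 + 2*F (O(F) = -2*(-2 - F) = 4 + 2*F)
l(a) = 18 + 3*a (l(a) = 3*(a + 6) = 3*(6 + a) = 18 + 3*a)
r(G) = -15 (r(G) = -3*((5 + (4 + 2*0)) - 4) = -3*((5 + (4 + 0)) - 4) = -3*((5 + 4) - 4) = -3*(9 - 4) = -3*5 = -15)
p(B) = -15
(-195 + p(-13))*120 = (-195 - 15)*120 = -210*120 = -25200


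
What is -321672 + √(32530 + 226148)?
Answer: -321672 + 3*√28742 ≈ -3.2116e+5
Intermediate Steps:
-321672 + √(32530 + 226148) = -321672 + √258678 = -321672 + 3*√28742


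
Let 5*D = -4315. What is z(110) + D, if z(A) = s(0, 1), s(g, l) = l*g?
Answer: -863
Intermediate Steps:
D = -863 (D = (1/5)*(-4315) = -863)
s(g, l) = g*l
z(A) = 0 (z(A) = 0*1 = 0)
z(110) + D = 0 - 863 = -863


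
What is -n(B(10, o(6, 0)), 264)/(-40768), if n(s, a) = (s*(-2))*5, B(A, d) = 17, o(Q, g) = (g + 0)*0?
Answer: -85/20384 ≈ -0.0041699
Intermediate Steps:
o(Q, g) = 0 (o(Q, g) = g*0 = 0)
n(s, a) = -10*s (n(s, a) = -2*s*5 = -10*s)
-n(B(10, o(6, 0)), 264)/(-40768) = -(-10*17)/(-40768) = -(-170)*(-1)/40768 = -1*85/20384 = -85/20384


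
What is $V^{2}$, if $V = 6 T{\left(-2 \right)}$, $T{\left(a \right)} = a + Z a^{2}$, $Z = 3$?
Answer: $3600$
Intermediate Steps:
$T{\left(a \right)} = a + 3 a^{2}$
$V = 60$ ($V = 6 \left(- 2 \left(1 + 3 \left(-2\right)\right)\right) = 6 \left(- 2 \left(1 - 6\right)\right) = 6 \left(\left(-2\right) \left(-5\right)\right) = 6 \cdot 10 = 60$)
$V^{2} = 60^{2} = 3600$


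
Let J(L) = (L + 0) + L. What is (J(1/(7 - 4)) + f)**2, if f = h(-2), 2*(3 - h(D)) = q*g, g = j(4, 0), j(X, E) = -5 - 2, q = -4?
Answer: 961/9 ≈ 106.78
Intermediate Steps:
j(X, E) = -7
g = -7
h(D) = -11 (h(D) = 3 - (-2)*(-7) = 3 - 1/2*28 = 3 - 14 = -11)
f = -11
J(L) = 2*L (J(L) = L + L = 2*L)
(J(1/(7 - 4)) + f)**2 = (2/(7 - 4) - 11)**2 = (2/3 - 11)**2 = (-31/3)**2 = 961/9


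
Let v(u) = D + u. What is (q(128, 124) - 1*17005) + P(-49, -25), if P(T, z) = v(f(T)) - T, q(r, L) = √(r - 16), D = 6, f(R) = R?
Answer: -16999 + 4*√7 ≈ -16988.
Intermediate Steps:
q(r, L) = √(-16 + r)
v(u) = 6 + u
P(T, z) = 6 (P(T, z) = (6 + T) - T = 6)
(q(128, 124) - 1*17005) + P(-49, -25) = (√(-16 + 128) - 1*17005) + 6 = (√112 - 17005) + 6 = (4*√7 - 17005) + 6 = (-17005 + 4*√7) + 6 = -16999 + 4*√7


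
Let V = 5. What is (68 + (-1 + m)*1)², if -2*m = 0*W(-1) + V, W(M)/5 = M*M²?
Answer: 16641/4 ≈ 4160.3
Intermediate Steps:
W(M) = 5*M³ (W(M) = 5*(M*M²) = 5*M³)
m = -5/2 (m = -(0*(5*(-1)³) + 5)/2 = -(0*(5*(-1)) + 5)/2 = -(0*(-5) + 5)/2 = -(0 + 5)/2 = -½*5 = -5/2 ≈ -2.5000)
(68 + (-1 + m)*1)² = (68 + (-1 - 5/2)*1)² = (68 - 7/2*1)² = (68 - 7/2)² = (129/2)² = 16641/4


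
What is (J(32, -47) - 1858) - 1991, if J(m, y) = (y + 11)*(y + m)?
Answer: -3309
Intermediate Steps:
J(m, y) = (11 + y)*(m + y)
(J(32, -47) - 1858) - 1991 = (((-47)² + 11*32 + 11*(-47) + 32*(-47)) - 1858) - 1991 = ((2209 + 352 - 517 - 1504) - 1858) - 1991 = (540 - 1858) - 1991 = -1318 - 1991 = -3309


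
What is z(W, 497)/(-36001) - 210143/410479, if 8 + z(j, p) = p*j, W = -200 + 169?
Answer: -1237824358/14777654479 ≈ -0.083763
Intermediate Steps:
W = -31
z(j, p) = -8 + j*p (z(j, p) = -8 + p*j = -8 + j*p)
z(W, 497)/(-36001) - 210143/410479 = (-8 - 31*497)/(-36001) - 210143/410479 = (-8 - 15407)*(-1/36001) - 210143*1/410479 = -15415*(-1/36001) - 210143/410479 = 15415/36001 - 210143/410479 = -1237824358/14777654479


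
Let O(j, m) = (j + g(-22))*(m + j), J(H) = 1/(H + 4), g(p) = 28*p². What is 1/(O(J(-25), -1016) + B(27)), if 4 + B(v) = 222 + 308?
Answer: -441/6072086201 ≈ -7.2627e-8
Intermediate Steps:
B(v) = 526 (B(v) = -4 + (222 + 308) = -4 + 530 = 526)
J(H) = 1/(4 + H)
O(j, m) = (13552 + j)*(j + m) (O(j, m) = (j + 28*(-22)²)*(m + j) = (j + 28*484)*(j + m) = (j + 13552)*(j + m) = (13552 + j)*(j + m))
1/(O(J(-25), -1016) + B(27)) = 1/(((1/(4 - 25))² + 13552/(4 - 25) + 13552*(-1016) - 1016/(4 - 25)) + 526) = 1/(((1/(-21))² + 13552/(-21) - 13768832 - 1016/(-21)) + 526) = 1/(((-1/21)² + 13552*(-1/21) - 13768832 - 1/21*(-1016)) + 526) = 1/((1/441 - 1936/3 - 13768832 + 1016/21) + 526) = 1/(-6072318167/441 + 526) = 1/(-6072086201/441) = -441/6072086201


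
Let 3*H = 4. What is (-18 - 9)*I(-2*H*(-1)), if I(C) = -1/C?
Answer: 81/8 ≈ 10.125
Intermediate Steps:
H = 4/3 (H = (⅓)*4 = 4/3 ≈ 1.3333)
(-18 - 9)*I(-2*H*(-1)) = (-18 - 9)*(-1/(-2*4/3*(-1))) = -(-27)/((-8/3*(-1))) = -(-27)/8/3 = -(-27)*3/8 = -27*(-3/8) = 81/8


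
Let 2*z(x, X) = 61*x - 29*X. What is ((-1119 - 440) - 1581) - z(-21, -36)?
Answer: -6043/2 ≈ -3021.5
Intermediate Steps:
z(x, X) = -29*X/2 + 61*x/2 (z(x, X) = (61*x - 29*X)/2 = (-29*X + 61*x)/2 = -29*X/2 + 61*x/2)
((-1119 - 440) - 1581) - z(-21, -36) = ((-1119 - 440) - 1581) - (-29/2*(-36) + (61/2)*(-21)) = (-1559 - 1581) - (522 - 1281/2) = -3140 - 1*(-237/2) = -3140 + 237/2 = -6043/2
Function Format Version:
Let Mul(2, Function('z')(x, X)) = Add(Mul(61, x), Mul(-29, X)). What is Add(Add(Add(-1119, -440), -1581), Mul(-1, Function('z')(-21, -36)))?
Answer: Rational(-6043, 2) ≈ -3021.5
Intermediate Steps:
Function('z')(x, X) = Add(Mul(Rational(-29, 2), X), Mul(Rational(61, 2), x)) (Function('z')(x, X) = Mul(Rational(1, 2), Add(Mul(61, x), Mul(-29, X))) = Mul(Rational(1, 2), Add(Mul(-29, X), Mul(61, x))) = Add(Mul(Rational(-29, 2), X), Mul(Rational(61, 2), x)))
Add(Add(Add(-1119, -440), -1581), Mul(-1, Function('z')(-21, -36))) = Add(Add(Add(-1119, -440), -1581), Mul(-1, Add(Mul(Rational(-29, 2), -36), Mul(Rational(61, 2), -21)))) = Add(Add(-1559, -1581), Mul(-1, Add(522, Rational(-1281, 2)))) = Add(-3140, Mul(-1, Rational(-237, 2))) = Add(-3140, Rational(237, 2)) = Rational(-6043, 2)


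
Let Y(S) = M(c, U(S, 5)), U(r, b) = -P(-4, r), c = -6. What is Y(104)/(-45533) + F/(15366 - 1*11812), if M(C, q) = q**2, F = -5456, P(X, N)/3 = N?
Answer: -297194312/80912141 ≈ -3.6730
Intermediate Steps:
P(X, N) = 3*N
U(r, b) = -3*r
Y(S) = 9*S**2 (Y(S) = (-3*S)**2 = 9*S**2)
Y(104)/(-45533) + F/(15366 - 1*11812) = (9*104**2)/(-45533) - 5456/(15366 - 1*11812) = (9*10816)*(-1/45533) - 5456/(15366 - 11812) = 97344*(-1/45533) - 5456/3554 = -97344/45533 - 5456*1/3554 = -97344/45533 - 2728/1777 = -297194312/80912141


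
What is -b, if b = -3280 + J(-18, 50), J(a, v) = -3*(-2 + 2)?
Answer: 3280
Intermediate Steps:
J(a, v) = 0 (J(a, v) = -3*0 = 0)
b = -3280 (b = -3280 + 0 = -3280)
-b = -1*(-3280) = 3280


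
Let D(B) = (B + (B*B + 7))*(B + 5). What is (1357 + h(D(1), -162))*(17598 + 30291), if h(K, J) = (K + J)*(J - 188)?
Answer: 1875189573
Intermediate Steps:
D(B) = (5 + B)*(7 + B + B²) (D(B) = (B + (B² + 7))*(5 + B) = (B + (7 + B²))*(5 + B) = (7 + B + B²)*(5 + B) = (5 + B)*(7 + B + B²))
h(K, J) = (-188 + J)*(J + K) (h(K, J) = (J + K)*(-188 + J) = (-188 + J)*(J + K))
(1357 + h(D(1), -162))*(17598 + 30291) = (1357 + ((-162)² - 188*(-162) - 188*(35 + 1³ + 6*1² + 12*1) - 162*(35 + 1³ + 6*1² + 12*1)))*(17598 + 30291) = (1357 + (26244 + 30456 - 188*(35 + 1 + 6*1 + 12) - 162*(35 + 1 + 6*1 + 12)))*47889 = (1357 + (26244 + 30456 - 188*(35 + 1 + 6 + 12) - 162*(35 + 1 + 6 + 12)))*47889 = (1357 + (26244 + 30456 - 188*54 - 162*54))*47889 = (1357 + (26244 + 30456 - 10152 - 8748))*47889 = (1357 + 37800)*47889 = 39157*47889 = 1875189573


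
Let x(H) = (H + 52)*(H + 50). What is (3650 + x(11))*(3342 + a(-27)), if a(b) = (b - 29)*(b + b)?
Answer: 47700438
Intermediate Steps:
a(b) = 2*b*(-29 + b) (a(b) = (-29 + b)*(2*b) = 2*b*(-29 + b))
x(H) = (50 + H)*(52 + H) (x(H) = (52 + H)*(50 + H) = (50 + H)*(52 + H))
(3650 + x(11))*(3342 + a(-27)) = (3650 + (2600 + 11² + 102*11))*(3342 + 2*(-27)*(-29 - 27)) = (3650 + (2600 + 121 + 1122))*(3342 + 2*(-27)*(-56)) = (3650 + 3843)*(3342 + 3024) = 7493*6366 = 47700438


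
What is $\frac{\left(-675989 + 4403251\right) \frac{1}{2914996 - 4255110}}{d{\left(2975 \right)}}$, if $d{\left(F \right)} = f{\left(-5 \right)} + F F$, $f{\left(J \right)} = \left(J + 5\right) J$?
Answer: $- \frac{266233}{847203319375} \approx -3.1425 \cdot 10^{-7}$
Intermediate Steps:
$f{\left(J \right)} = J \left(5 + J\right)$ ($f{\left(J \right)} = \left(5 + J\right) J = J \left(5 + J\right)$)
$d{\left(F \right)} = F^{2}$ ($d{\left(F \right)} = - 5 \left(5 - 5\right) + F F = \left(-5\right) 0 + F^{2} = 0 + F^{2} = F^{2}$)
$\frac{\left(-675989 + 4403251\right) \frac{1}{2914996 - 4255110}}{d{\left(2975 \right)}} = \frac{\left(-675989 + 4403251\right) \frac{1}{2914996 - 4255110}}{2975^{2}} = \frac{3727262 \frac{1}{-1340114}}{8850625} = 3727262 \left(- \frac{1}{1340114}\right) \frac{1}{8850625} = \left(- \frac{1863631}{670057}\right) \frac{1}{8850625} = - \frac{266233}{847203319375}$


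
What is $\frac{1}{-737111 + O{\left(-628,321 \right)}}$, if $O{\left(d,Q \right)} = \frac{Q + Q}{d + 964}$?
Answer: $- \frac{56}{41278109} \approx -1.3567 \cdot 10^{-6}$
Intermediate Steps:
$O{\left(d,Q \right)} = \frac{2 Q}{964 + d}$
$\frac{1}{-737111 + O{\left(-628,321 \right)}} = \frac{1}{-737111 + 2 \cdot 321 \frac{1}{964 - 628}} = \frac{1}{-737111 + 2 \cdot 321 \cdot \frac{1}{336}} = \frac{1}{-737111 + \frac{107}{56}} = \frac{1}{- \frac{41278109}{56}} = - \frac{56}{41278109}$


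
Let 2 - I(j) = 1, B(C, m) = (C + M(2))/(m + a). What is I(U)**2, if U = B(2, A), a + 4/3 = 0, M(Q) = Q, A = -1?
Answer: 1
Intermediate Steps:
a = -4/3 (a = -4/3 + 0 = -4/3 ≈ -1.3333)
B(C, m) = (2 + C)/(-4/3 + m) (B(C, m) = (C + 2)/(m - 4/3) = (2 + C)/(-4/3 + m))
U = -12/7 (U = 3*(2 + 2)/(-4 + 3*(-1)) = 3*4/(-4 - 3) = 3*4/(-7) = 3*(-1/7)*4 = -12/7 ≈ -1.7143)
I(j) = 1 (I(j) = 2 - 1*1 = 2 - 1 = 1)
I(U)**2 = 1**2 = 1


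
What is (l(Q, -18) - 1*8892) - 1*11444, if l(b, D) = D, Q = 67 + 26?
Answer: -20354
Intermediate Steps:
Q = 93
(l(Q, -18) - 1*8892) - 1*11444 = (-18 - 1*8892) - 1*11444 = (-18 - 8892) - 11444 = -8910 - 11444 = -20354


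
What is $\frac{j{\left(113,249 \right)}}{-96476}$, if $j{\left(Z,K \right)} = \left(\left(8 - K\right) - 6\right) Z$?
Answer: $\frac{27911}{96476} \approx 0.28931$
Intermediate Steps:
$j{\left(Z,K \right)} = Z \left(2 - K\right)$ ($j{\left(Z,K \right)} = \left(2 - K\right) Z = Z \left(2 - K\right)$)
$\frac{j{\left(113,249 \right)}}{-96476} = \frac{113 \left(2 - 249\right)}{-96476} = 113 \left(2 - 249\right) \left(- \frac{1}{96476}\right) = 113 \left(-247\right) \left(- \frac{1}{96476}\right) = \left(-27911\right) \left(- \frac{1}{96476}\right) = \frac{27911}{96476}$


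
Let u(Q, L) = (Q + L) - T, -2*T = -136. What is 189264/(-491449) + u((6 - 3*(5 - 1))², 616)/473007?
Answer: -89236190632/232458817143 ≈ -0.38388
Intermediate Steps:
T = 68 (T = -½*(-136) = 68)
u(Q, L) = -68 + L + Q (u(Q, L) = (Q + L) - 1*68 = (L + Q) - 68 = -68 + L + Q)
189264/(-491449) + u((6 - 3*(5 - 1))², 616)/473007 = 189264/(-491449) + (-68 + 616 + (6 - 3*(5 - 1))²)/473007 = 189264*(-1/491449) + (-68 + 616 + (6 - 3*4)²)*(1/473007) = -189264/491449 + (-68 + 616 + (6 - 12)²)*(1/473007) = -189264/491449 + (-68 + 616 + (-6)²)*(1/473007) = -189264/491449 + (-68 + 616 + 36)*(1/473007) = -189264/491449 + 584*(1/473007) = -189264/491449 + 584/473007 = -89236190632/232458817143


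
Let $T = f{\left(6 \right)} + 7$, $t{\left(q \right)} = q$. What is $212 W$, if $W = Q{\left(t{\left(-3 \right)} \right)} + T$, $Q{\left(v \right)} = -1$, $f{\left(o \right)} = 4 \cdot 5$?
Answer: $5512$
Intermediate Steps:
$f{\left(o \right)} = 20$
$T = 27$ ($T = 20 + 7 = 27$)
$W = 26$ ($W = -1 + 27 = 26$)
$212 W = 212 \cdot 26 = 5512$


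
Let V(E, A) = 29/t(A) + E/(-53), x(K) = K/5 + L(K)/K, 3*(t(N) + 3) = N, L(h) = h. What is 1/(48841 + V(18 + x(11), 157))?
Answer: 740/36142479 ≈ 2.0475e-5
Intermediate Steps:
t(N) = -3 + N/3
x(K) = 1 + K/5 (x(K) = K/5 + K/K = K*(⅕) + 1 = K/5 + 1 = 1 + K/5)
V(E, A) = 29/(-3 + A/3) - E/53 (V(E, A) = 29/(-3 + A/3) + E/(-53) = 29/(-3 + A/3) + E*(-1/53) = 29/(-3 + A/3) - E/53)
1/(48841 + V(18 + x(11), 157)) = 1/(48841 + (4611 - (18 + (1 + (⅕)*11))*(-9 + 157))/(53*(-9 + 157))) = 1/(48841 + (1/53)*(4611 - 1*(18 + (1 + 11/5))*148)/148) = 1/(48841 + (1/53)*(1/148)*(4611 - 1*(18 + 16/5)*148)) = 1/(48841 + (1/53)*(1/148)*(4611 - 1*106/5*148)) = 1/(48841 + (1/53)*(1/148)*(4611 - 15688/5)) = 1/(48841 + (1/53)*(1/148)*(7367/5)) = 1/(48841 + 139/740) = 1/(36142479/740) = 740/36142479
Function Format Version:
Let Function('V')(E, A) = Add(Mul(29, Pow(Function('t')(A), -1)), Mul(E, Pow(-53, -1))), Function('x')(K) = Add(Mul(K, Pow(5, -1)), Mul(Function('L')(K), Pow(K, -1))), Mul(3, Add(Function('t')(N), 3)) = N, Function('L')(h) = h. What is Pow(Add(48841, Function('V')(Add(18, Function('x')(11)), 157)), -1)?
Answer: Rational(740, 36142479) ≈ 2.0475e-5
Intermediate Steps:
Function('t')(N) = Add(-3, Mul(Rational(1, 3), N))
Function('x')(K) = Add(1, Mul(Rational(1, 5), K)) (Function('x')(K) = Add(Mul(K, Pow(5, -1)), Mul(K, Pow(K, -1))) = Add(Mul(K, Rational(1, 5)), 1) = Add(Mul(Rational(1, 5), K), 1) = Add(1, Mul(Rational(1, 5), K)))
Function('V')(E, A) = Add(Mul(29, Pow(Add(-3, Mul(Rational(1, 3), A)), -1)), Mul(Rational(-1, 53), E)) (Function('V')(E, A) = Add(Mul(29, Pow(Add(-3, Mul(Rational(1, 3), A)), -1)), Mul(E, Pow(-53, -1))) = Add(Mul(29, Pow(Add(-3, Mul(Rational(1, 3), A)), -1)), Mul(E, Rational(-1, 53))) = Add(Mul(29, Pow(Add(-3, Mul(Rational(1, 3), A)), -1)), Mul(Rational(-1, 53), E)))
Pow(Add(48841, Function('V')(Add(18, Function('x')(11)), 157)), -1) = Pow(Add(48841, Mul(Rational(1, 53), Pow(Add(-9, 157), -1), Add(4611, Mul(-1, Add(18, Add(1, Mul(Rational(1, 5), 11))), Add(-9, 157))))), -1) = Pow(Add(48841, Mul(Rational(1, 53), Pow(148, -1), Add(4611, Mul(-1, Add(18, Add(1, Rational(11, 5))), 148)))), -1) = Pow(Add(48841, Mul(Rational(1, 53), Rational(1, 148), Add(4611, Mul(-1, Add(18, Rational(16, 5)), 148)))), -1) = Pow(Add(48841, Mul(Rational(1, 53), Rational(1, 148), Add(4611, Mul(-1, Rational(106, 5), 148)))), -1) = Pow(Add(48841, Mul(Rational(1, 53), Rational(1, 148), Add(4611, Rational(-15688, 5)))), -1) = Pow(Add(48841, Mul(Rational(1, 53), Rational(1, 148), Rational(7367, 5))), -1) = Pow(Add(48841, Rational(139, 740)), -1) = Pow(Rational(36142479, 740), -1) = Rational(740, 36142479)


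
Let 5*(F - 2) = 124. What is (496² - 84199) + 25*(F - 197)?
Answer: 157562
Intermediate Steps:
F = 134/5 (F = 2 + (⅕)*124 = 2 + 124/5 = 134/5 ≈ 26.800)
(496² - 84199) + 25*(F - 197) = (496² - 84199) + 25*(134/5 - 197) = (246016 - 84199) + 25*(-851/5) = 161817 - 4255 = 157562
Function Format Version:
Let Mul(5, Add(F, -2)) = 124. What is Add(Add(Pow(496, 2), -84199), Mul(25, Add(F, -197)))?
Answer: 157562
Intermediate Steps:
F = Rational(134, 5) (F = Add(2, Mul(Rational(1, 5), 124)) = Add(2, Rational(124, 5)) = Rational(134, 5) ≈ 26.800)
Add(Add(Pow(496, 2), -84199), Mul(25, Add(F, -197))) = Add(Add(Pow(496, 2), -84199), Mul(25, Add(Rational(134, 5), -197))) = Add(Add(246016, -84199), Mul(25, Rational(-851, 5))) = Add(161817, -4255) = 157562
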